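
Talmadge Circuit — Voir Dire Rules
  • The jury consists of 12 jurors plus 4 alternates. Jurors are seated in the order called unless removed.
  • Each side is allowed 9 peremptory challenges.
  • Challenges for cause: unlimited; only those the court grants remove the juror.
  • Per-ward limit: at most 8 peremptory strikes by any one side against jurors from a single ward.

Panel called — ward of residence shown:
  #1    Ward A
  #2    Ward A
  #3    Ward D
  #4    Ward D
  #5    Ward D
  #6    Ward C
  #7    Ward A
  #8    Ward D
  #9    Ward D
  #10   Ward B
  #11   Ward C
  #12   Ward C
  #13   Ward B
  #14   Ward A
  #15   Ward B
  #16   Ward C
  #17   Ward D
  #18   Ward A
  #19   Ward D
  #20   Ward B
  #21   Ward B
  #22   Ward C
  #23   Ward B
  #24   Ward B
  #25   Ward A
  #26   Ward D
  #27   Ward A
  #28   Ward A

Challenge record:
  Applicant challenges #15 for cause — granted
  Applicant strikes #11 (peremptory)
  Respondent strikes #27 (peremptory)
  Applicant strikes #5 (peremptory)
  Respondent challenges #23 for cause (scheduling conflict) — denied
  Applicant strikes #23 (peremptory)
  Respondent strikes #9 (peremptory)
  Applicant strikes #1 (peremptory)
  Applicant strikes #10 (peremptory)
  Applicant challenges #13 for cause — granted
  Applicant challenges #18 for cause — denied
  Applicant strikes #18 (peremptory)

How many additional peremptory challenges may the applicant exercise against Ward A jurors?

3

Applicant peremptories so far: #11, #5, #23, #1, #10, #18 — 6 of 9 used, 3 left overall.
Against Ward A: #1, #18 — 2 used; per-ward cap 8 leaves 6.
Binding limit: min(3, 6) = 3.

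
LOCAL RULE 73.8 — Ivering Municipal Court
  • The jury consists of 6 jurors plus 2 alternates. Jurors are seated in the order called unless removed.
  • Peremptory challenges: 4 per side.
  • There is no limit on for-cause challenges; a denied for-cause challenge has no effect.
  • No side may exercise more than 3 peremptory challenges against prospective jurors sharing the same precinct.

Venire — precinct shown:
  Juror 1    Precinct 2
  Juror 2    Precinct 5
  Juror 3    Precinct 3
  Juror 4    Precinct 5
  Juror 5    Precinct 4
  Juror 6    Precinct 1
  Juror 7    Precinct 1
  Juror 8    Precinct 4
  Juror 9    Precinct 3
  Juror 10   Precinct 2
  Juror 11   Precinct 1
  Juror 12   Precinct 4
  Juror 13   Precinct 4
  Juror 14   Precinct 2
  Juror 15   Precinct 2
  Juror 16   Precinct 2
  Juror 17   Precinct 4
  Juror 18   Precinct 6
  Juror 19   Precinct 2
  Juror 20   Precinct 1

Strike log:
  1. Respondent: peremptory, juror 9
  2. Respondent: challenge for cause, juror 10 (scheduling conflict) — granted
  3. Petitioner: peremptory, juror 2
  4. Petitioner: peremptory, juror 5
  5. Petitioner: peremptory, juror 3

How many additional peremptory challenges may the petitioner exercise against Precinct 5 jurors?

1

Petitioner peremptories so far: #2, #5, #3 — 3 of 4 used, 1 left overall.
Against Precinct 5: #2 — 1 used; per-precinct cap 3 leaves 2.
Binding limit: min(1, 2) = 1.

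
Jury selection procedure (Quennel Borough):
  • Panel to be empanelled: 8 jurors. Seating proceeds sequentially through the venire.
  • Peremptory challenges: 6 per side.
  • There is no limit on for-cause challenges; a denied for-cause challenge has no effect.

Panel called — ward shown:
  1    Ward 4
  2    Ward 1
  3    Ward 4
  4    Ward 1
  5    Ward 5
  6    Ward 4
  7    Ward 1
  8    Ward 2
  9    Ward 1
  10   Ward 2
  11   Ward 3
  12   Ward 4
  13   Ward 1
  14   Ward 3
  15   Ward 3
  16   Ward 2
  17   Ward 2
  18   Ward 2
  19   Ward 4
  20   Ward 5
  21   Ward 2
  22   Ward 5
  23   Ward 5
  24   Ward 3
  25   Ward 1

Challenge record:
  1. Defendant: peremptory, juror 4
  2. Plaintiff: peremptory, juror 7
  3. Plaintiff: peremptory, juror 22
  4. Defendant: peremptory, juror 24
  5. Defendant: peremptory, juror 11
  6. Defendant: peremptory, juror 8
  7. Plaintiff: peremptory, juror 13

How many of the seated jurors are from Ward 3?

Removed: #4, #7, #8, #11, #13, #22, #24.
Seated jurors 1–8: #1, #2, #3, #5, #6, #9, #10, #12.
None of those are in Ward 3 → 0.

0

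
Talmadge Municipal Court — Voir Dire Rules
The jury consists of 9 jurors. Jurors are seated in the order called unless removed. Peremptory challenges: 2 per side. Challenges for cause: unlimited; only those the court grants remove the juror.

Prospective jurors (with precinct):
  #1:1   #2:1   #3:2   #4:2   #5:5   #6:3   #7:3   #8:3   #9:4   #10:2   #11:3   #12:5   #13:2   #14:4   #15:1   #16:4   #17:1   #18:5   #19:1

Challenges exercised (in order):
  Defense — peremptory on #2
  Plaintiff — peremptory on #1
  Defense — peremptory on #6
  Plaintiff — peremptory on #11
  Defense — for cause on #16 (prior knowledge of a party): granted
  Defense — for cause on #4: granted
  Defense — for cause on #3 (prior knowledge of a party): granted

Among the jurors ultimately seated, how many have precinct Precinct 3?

2

Removed: #1, #2, #3, #4, #6, #11, #16.
Seated jurors 1–9: #5, #7, #8, #9, #10, #12, #13, #14, #15.
Of those, in Precinct 3: #7, #8 → 2.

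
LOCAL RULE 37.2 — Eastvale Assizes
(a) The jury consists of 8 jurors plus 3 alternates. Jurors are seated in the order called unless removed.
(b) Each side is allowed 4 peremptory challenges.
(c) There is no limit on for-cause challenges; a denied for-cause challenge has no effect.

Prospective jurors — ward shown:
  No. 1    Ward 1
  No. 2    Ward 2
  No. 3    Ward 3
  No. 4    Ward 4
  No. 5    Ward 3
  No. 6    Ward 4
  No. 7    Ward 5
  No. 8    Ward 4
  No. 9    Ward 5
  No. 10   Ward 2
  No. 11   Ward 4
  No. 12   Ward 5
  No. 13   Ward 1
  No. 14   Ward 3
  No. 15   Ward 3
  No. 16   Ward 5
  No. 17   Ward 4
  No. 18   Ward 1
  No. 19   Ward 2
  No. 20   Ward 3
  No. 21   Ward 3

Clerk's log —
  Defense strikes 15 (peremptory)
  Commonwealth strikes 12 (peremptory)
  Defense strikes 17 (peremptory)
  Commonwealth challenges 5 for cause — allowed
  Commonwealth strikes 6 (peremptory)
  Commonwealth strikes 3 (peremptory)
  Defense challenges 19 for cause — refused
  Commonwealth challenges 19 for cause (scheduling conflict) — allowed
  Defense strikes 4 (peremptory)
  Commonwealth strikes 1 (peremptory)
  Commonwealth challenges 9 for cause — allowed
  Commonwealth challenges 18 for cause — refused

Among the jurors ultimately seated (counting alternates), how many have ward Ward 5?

Removed: #1, #3, #4, #5, #6, #9, #12, #15, #17, #19.
Seated (11 incl. alternates): #2, #7, #8, #10, #11, #13, #14, #16, #18, #20, #21.
Of those, in Ward 5: #7, #16 → 2.

2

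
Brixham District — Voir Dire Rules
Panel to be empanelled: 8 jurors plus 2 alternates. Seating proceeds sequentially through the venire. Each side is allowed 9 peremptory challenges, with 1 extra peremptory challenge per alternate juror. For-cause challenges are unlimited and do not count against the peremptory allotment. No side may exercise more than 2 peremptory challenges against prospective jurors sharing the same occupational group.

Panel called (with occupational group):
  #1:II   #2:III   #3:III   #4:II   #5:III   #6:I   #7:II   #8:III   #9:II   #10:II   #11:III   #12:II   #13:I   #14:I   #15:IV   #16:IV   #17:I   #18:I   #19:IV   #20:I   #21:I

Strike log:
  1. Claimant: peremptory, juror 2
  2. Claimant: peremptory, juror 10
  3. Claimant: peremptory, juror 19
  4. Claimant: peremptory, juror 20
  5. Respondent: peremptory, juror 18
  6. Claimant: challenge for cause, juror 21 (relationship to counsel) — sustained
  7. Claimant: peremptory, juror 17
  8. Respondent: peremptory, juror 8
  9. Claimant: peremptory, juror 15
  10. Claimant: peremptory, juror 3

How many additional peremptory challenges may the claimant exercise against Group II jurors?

Claimant peremptories so far: #2, #10, #19, #20, #17, #15, #3 — 7 of 11 used, 4 left overall.
Against Group II: #10 — 1 used; per-group cap 2 leaves 1.
Binding limit: min(4, 1) = 1.

1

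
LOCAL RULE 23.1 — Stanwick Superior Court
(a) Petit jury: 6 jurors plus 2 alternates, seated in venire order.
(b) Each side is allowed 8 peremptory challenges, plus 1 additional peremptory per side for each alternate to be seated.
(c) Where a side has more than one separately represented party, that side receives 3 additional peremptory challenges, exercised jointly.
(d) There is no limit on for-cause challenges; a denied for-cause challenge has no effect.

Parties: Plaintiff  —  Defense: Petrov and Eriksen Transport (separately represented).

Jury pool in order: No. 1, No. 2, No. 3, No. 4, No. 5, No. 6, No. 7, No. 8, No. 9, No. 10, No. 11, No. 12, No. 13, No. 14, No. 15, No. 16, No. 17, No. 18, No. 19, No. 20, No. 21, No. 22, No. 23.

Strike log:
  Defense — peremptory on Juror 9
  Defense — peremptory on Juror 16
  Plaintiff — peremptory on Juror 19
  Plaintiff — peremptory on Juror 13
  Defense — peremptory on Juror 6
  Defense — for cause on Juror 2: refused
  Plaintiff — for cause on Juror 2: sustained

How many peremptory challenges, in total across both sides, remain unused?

18

Plaintiff allotment: 8 base + 1 × 2 alternates = 10. Defense allotment: 8 base + 1 × 2 alternates + 3 multi-party = 13.
Plaintiff peremptories used: #19, #13 — 2 (the for-cause on #2 doesn't count).
Defense peremptories used: #9, #16, #6 — 3 (the for-cause on #2 doesn't count).
Remaining: (10 − 2) + (13 − 3) = 18.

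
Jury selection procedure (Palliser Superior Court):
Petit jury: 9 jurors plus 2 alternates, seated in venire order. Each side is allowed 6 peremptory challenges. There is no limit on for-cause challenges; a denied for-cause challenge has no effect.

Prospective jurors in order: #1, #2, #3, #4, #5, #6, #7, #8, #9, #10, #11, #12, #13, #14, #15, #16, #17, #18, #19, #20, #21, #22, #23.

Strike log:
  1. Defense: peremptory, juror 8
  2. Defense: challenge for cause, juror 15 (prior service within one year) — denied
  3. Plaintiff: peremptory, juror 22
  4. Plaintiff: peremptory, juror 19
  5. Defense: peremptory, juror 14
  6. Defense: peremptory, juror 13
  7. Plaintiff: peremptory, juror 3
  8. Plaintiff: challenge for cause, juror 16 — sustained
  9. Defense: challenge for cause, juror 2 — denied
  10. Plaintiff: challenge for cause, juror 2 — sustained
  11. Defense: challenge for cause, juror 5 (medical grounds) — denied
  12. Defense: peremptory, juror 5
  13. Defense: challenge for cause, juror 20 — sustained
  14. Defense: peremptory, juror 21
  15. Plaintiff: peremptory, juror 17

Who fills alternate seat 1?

Removed: #2, #3, #5, #8, #13, #14, #16, #17, #19, #20, #21, #22. (#15 stays — for-cause denied.)
Seating in order: seats 1–9 → #1, #4, #6, #7, #9, #10, #11, #12, #15; alternates → #18, #23.
So alternate 1 is #18.

18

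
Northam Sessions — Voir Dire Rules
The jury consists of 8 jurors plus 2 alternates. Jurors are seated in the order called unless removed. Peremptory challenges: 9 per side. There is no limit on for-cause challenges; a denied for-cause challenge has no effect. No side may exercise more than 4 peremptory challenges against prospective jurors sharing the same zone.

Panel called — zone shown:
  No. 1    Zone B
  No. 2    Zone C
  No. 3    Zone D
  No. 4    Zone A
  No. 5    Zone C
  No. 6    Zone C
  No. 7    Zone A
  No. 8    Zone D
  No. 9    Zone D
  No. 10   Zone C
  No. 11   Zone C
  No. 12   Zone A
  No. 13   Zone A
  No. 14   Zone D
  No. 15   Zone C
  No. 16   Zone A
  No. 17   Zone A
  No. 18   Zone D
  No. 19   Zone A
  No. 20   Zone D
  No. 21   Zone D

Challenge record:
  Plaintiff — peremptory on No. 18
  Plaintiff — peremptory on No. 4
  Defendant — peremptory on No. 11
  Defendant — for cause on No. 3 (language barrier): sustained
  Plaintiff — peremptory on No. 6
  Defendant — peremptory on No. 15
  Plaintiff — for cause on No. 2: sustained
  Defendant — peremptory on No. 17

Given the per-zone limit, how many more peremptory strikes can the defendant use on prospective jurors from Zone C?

2

Defendant peremptories so far: #11, #15, #17 — 3 of 9 used, 6 left overall.
Against Zone C: #11, #15 — 2 used; per-zone cap 4 leaves 2.
Binding limit: min(6, 2) = 2.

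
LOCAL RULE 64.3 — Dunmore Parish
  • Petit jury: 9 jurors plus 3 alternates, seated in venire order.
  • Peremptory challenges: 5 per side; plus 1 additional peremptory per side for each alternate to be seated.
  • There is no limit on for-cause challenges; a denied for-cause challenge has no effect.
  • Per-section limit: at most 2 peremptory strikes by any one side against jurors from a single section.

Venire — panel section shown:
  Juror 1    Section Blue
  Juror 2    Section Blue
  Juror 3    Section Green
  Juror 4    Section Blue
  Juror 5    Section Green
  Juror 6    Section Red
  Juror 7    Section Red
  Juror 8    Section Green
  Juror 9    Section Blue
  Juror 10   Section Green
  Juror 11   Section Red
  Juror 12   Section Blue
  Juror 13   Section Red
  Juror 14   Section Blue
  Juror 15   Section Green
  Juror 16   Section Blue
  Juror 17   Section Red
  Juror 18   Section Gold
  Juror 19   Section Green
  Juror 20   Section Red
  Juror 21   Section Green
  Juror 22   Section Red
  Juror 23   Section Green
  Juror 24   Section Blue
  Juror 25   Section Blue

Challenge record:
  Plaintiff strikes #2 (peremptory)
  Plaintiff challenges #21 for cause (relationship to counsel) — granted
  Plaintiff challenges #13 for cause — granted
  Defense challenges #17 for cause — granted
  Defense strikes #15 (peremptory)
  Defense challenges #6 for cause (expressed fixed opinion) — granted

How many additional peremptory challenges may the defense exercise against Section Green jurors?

1

Defense peremptories so far: #15 — 1 of 8 used, 7 left overall.
Against Section Green: #15 — 1 used; per-section cap 2 leaves 1.
Binding limit: min(7, 1) = 1.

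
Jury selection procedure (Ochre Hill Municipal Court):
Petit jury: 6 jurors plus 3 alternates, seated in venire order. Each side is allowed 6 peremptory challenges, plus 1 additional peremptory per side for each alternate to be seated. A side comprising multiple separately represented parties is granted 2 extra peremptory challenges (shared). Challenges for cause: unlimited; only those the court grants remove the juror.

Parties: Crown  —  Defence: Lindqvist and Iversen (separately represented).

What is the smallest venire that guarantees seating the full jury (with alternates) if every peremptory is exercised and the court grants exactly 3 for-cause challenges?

Seats to fill: 6 + 3 alternates = 9.
Peremptories — Crown: 6 + 1×3 = 9; Defence: 6 + 1×3 + 2 = 11; total 20.
For-cause removals: 3.
Minimum venire: 9 + 20 + 3 = 32.

32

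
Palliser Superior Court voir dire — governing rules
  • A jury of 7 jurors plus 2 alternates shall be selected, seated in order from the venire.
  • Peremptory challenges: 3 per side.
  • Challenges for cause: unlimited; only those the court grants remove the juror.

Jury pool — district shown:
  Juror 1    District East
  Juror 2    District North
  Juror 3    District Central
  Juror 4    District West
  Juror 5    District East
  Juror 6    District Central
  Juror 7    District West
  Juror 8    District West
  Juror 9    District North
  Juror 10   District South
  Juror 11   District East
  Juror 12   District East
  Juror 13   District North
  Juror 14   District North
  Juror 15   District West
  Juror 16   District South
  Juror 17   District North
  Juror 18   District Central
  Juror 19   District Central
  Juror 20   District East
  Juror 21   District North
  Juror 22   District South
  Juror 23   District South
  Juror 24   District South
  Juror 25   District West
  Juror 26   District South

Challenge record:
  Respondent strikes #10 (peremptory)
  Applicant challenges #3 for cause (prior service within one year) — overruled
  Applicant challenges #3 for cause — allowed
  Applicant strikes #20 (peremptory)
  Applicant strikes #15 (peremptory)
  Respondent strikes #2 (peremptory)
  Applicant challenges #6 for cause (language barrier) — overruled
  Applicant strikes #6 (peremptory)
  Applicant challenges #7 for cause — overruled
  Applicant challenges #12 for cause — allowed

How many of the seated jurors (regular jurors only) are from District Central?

Removed: #2, #3, #6, #10, #12, #15, #20.
Seated jurors 1–7: #1, #4, #5, #7, #8, #9, #11 (alternates #13, #14 not counted).
None of those are in District Central → 0.

0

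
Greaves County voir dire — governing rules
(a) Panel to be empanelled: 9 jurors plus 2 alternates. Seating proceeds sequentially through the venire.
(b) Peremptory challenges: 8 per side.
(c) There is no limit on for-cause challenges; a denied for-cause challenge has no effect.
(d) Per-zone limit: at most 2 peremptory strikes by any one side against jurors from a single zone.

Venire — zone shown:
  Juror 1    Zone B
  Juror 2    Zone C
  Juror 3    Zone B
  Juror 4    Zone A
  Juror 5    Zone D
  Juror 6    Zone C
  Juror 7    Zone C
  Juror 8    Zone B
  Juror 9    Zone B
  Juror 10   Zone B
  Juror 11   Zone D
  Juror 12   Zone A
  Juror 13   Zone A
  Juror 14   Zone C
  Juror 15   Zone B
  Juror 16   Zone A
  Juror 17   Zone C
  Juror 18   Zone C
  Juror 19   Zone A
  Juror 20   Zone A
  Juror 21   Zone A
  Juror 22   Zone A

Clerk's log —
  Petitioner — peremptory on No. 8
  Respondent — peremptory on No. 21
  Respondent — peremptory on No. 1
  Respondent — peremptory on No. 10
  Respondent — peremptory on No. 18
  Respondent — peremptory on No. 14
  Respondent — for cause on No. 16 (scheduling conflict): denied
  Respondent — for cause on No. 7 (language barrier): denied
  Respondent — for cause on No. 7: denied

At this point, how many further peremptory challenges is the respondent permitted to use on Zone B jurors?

0

Respondent peremptories so far: #21, #1, #10, #18, #14 — 5 of 8 used, 3 left overall.
Against Zone B: #1, #10 — 2 used; per-zone cap 2 leaves 0.
Binding limit: min(3, 0) = 0.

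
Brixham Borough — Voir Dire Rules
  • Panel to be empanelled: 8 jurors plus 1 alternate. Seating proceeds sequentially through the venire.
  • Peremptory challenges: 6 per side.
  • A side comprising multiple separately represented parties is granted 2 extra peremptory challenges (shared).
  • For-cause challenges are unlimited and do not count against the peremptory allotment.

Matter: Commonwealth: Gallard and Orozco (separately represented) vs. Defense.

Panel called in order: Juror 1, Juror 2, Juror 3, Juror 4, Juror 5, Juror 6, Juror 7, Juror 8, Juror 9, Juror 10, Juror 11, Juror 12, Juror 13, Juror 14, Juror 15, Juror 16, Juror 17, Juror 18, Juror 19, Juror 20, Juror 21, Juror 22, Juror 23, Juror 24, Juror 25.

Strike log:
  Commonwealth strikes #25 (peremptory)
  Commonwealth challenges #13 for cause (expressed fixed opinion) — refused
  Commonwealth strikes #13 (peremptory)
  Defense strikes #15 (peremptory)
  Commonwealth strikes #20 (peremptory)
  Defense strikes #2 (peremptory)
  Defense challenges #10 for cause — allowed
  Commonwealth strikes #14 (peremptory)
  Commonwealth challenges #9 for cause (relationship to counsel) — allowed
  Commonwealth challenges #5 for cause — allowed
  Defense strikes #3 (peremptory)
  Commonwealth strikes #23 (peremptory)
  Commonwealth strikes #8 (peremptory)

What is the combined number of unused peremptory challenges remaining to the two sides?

5

Commonwealth allotment: 6 base + 2 multi-party = 8. Defense allotment: 6.
Commonwealth peremptories used: #25, #13, #20, #14, #23, #8 — 6 (for-cause on #13, #9, #5 don't count).
Defense peremptories used: #15, #2, #3 — 3 (the for-cause on #10 doesn't count).
Remaining: (8 − 6) + (6 − 3) = 5.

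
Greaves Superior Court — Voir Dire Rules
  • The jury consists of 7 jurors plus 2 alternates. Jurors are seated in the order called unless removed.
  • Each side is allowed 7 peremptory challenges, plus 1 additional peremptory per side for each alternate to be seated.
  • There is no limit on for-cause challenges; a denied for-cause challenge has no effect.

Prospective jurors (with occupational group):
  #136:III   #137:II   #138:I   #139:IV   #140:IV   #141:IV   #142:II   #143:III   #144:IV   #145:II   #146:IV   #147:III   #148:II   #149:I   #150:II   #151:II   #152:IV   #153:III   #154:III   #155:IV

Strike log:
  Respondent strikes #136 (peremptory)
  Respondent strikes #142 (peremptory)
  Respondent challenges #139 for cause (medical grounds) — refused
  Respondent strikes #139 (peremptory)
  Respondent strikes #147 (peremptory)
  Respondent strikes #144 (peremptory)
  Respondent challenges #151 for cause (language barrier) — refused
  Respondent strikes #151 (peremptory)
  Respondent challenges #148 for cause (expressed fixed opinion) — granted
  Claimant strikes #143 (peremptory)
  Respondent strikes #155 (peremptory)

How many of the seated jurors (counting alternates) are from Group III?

0

Removed: #136, #139, #142, #143, #144, #147, #148, #151, #155.
Seated (9 incl. alternates): #137, #138, #140, #141, #145, #146, #149, #150, #152.
None of those are in Group III → 0.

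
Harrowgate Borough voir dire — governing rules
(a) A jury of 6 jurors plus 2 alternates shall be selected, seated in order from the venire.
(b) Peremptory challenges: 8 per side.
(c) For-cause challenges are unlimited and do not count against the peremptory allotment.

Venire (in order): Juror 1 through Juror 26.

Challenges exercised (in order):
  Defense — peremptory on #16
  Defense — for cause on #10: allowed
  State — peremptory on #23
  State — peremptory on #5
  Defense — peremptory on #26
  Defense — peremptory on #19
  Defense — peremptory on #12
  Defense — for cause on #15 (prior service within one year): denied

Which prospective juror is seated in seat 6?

7

Removed: #5, #10, #12, #16, #19, #23, #26. (#15 stays — for-cause denied.)
Seating in order: seats 1–6 → #1, #2, #3, #4, #6, #7; alternates → #8, #9.
So seat 6 is #7.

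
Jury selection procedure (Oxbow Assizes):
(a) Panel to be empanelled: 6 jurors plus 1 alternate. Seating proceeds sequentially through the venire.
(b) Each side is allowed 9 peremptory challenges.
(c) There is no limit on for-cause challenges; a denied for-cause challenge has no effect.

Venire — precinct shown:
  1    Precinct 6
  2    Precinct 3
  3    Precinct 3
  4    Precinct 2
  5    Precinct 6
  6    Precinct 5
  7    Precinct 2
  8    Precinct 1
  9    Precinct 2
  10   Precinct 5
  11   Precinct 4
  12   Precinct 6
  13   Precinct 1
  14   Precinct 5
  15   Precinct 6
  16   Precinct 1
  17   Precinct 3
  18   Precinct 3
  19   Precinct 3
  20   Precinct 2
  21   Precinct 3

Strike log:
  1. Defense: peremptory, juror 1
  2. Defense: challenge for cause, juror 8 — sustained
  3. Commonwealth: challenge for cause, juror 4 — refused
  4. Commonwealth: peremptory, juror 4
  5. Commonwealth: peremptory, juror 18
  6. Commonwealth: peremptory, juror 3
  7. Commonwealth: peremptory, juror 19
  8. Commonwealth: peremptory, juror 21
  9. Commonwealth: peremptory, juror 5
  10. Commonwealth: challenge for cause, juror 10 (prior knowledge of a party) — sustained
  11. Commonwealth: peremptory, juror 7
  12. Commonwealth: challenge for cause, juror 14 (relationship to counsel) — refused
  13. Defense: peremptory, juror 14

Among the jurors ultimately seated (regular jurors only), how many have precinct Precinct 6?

Removed: #1, #3, #4, #5, #7, #8, #10, #14, #18, #19, #21.
Seated jurors 1–6: #2, #6, #9, #11, #12, #13 (alternates #15 not counted).
Of those, in Precinct 6: #12 → 1.

1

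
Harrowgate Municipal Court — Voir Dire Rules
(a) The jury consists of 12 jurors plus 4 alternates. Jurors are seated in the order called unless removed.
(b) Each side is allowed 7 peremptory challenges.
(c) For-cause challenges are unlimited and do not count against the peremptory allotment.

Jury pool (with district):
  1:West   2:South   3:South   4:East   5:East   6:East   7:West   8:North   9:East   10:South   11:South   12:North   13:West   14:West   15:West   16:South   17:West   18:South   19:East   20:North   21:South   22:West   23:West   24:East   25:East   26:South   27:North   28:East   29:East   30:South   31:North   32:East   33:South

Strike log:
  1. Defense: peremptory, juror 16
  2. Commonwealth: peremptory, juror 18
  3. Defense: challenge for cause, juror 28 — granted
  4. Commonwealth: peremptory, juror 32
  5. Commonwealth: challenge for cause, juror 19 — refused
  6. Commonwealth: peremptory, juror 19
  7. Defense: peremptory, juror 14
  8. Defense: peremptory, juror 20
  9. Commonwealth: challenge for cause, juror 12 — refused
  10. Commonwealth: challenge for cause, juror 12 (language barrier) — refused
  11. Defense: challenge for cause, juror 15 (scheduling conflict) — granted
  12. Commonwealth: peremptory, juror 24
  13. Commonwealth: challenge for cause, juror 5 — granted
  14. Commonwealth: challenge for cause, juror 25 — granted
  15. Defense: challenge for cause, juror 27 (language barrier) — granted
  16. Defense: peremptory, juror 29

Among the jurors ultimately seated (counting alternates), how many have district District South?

5

Removed: #5, #14, #15, #16, #18, #19, #20, #24, #25, #27, #28, #29, #32.
Seated (16 incl. alternates): #1, #2, #3, #4, #6, #7, #8, #9, #10, #11, #12, #13, #17, #21, #22, #23.
Of those, in District South: #2, #3, #10, #11, #21 → 5.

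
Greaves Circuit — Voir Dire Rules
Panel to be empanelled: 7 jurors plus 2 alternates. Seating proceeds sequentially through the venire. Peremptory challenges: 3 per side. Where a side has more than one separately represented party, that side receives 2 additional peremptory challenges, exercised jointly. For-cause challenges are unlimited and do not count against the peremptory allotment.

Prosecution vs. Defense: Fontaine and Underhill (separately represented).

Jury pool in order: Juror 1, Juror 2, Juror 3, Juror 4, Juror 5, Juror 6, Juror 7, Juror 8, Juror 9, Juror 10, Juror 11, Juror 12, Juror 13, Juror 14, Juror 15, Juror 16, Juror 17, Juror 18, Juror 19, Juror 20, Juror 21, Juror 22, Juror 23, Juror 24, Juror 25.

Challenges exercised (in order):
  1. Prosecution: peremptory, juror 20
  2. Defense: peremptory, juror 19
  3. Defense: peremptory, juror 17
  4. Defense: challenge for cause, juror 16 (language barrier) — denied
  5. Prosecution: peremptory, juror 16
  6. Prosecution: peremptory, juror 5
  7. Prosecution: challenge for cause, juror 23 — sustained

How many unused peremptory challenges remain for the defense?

3

Defense allotment: 3 base + 2 multi-party = 5.
Defense peremptories used: #19, #17 — 2 (the for-cause on #16 doesn't count).
Remaining: 5 − 2 = 3.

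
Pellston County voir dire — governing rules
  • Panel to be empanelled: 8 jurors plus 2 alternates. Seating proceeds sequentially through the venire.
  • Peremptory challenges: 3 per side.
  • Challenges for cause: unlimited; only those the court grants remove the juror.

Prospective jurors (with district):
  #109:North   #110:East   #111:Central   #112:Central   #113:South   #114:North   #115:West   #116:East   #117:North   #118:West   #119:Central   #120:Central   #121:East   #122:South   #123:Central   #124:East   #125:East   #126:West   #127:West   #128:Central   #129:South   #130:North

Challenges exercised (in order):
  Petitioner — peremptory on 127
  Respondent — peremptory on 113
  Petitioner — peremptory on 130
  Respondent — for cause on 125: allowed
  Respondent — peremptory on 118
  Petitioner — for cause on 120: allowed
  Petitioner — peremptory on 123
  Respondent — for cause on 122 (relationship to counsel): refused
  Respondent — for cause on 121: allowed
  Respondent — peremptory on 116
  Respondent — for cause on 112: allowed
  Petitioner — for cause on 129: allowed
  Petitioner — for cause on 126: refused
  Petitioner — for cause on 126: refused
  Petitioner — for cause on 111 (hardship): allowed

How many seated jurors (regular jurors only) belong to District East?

2

Removed: #111, #112, #113, #116, #118, #120, #121, #123, #125, #127, #129, #130.
Seated jurors 1–8: #109, #110, #114, #115, #117, #119, #122, #124 (alternates #126, #128 not counted).
Of those, in District East: #110, #124 → 2.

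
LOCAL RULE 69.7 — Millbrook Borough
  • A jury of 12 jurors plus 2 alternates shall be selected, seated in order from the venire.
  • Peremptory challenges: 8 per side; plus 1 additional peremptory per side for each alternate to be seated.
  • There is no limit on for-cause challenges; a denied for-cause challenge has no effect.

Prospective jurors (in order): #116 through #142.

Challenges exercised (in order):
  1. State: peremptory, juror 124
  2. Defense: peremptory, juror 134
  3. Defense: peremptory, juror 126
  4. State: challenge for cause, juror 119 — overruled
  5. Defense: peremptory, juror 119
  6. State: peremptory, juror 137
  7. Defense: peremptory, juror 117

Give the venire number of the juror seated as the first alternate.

132

Removed: #117, #119, #124, #126, #134, #137.
Seating in order: seats 1–12 → #116, #118, #120, #121, #122, #123, #125, #127, #128, #129, #130, #131; alternates → #132, #133.
So alternate 1 is #132.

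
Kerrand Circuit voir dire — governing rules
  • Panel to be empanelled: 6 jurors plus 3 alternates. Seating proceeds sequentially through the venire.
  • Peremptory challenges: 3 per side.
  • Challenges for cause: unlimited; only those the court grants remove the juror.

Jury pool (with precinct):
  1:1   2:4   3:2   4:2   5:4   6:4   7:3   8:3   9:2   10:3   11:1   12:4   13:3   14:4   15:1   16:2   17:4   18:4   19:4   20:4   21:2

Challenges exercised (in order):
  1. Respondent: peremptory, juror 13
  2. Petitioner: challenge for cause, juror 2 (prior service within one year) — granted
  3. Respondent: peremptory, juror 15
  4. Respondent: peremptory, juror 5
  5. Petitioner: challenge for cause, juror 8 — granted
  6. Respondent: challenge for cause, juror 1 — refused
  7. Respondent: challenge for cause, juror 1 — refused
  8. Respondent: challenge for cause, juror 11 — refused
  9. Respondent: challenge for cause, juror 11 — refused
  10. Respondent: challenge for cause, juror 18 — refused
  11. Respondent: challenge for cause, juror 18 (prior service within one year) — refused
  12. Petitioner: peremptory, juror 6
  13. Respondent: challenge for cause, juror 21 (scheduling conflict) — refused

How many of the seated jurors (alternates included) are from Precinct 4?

Removed: #2, #5, #6, #8, #13, #15.
Seated (9 incl. alternates): #1, #3, #4, #7, #9, #10, #11, #12, #14.
Of those, in Precinct 4: #12, #14 → 2.

2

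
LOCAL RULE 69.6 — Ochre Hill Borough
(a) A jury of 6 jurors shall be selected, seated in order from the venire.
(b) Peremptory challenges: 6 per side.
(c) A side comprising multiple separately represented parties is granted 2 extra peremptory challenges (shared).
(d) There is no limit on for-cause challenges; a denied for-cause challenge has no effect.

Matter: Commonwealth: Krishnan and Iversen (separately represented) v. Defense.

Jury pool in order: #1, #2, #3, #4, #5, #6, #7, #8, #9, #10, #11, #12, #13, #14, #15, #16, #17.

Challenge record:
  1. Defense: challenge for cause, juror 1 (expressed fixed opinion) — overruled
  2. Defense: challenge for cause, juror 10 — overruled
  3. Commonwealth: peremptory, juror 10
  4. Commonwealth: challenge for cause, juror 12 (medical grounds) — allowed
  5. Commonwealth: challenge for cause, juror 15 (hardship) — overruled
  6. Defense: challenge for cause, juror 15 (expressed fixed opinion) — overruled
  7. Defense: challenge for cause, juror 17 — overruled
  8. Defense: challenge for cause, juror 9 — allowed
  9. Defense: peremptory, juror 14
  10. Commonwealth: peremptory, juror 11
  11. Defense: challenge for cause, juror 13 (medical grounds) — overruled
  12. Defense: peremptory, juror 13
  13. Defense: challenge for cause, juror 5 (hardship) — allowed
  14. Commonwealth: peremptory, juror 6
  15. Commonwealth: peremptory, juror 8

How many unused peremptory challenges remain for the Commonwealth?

4

Commonwealth allotment: 6 base + 2 multi-party = 8.
Commonwealth peremptories used: #10, #11, #6, #8 — 4 (for-cause on #12, #15 don't count).
Remaining: 8 − 4 = 4.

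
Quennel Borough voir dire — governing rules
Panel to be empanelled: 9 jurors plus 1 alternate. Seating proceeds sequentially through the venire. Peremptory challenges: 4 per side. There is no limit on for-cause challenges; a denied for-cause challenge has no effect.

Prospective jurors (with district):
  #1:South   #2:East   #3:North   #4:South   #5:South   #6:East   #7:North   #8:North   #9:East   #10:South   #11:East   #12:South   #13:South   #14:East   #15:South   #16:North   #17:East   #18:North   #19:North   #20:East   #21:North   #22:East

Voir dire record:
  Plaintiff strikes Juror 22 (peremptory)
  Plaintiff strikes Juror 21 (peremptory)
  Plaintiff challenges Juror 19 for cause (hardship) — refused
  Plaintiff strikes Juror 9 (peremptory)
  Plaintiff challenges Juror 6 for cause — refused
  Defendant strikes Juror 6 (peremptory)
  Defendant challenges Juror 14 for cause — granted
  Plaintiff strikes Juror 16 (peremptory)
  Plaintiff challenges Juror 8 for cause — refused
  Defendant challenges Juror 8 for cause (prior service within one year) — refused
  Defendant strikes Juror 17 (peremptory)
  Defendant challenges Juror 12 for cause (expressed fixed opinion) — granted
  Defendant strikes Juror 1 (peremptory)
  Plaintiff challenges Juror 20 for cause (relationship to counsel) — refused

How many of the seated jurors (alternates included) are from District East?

Removed: #1, #6, #9, #12, #14, #16, #17, #21, #22.
Seated (10 incl. alternates): #2, #3, #4, #5, #7, #8, #10, #11, #13, #15.
Of those, in District East: #2, #11 → 2.

2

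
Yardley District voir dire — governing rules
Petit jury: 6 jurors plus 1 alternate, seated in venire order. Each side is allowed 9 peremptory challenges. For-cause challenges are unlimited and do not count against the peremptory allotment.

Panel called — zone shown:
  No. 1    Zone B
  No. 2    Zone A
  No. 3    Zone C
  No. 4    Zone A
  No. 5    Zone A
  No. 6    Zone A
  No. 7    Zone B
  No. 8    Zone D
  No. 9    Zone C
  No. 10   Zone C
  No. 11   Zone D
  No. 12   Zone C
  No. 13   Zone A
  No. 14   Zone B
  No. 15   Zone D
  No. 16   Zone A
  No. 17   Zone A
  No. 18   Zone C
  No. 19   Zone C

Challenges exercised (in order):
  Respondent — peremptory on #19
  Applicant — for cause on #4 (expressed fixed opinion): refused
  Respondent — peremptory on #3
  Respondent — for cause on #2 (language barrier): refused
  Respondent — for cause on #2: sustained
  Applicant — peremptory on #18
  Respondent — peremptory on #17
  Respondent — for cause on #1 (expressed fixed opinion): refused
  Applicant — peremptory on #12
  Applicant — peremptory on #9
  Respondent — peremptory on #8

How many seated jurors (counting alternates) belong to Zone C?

1

Removed: #2, #3, #8, #9, #12, #17, #18, #19.
Seated (7 incl. alternates): #1, #4, #5, #6, #7, #10, #11.
Of those, in Zone C: #10 → 1.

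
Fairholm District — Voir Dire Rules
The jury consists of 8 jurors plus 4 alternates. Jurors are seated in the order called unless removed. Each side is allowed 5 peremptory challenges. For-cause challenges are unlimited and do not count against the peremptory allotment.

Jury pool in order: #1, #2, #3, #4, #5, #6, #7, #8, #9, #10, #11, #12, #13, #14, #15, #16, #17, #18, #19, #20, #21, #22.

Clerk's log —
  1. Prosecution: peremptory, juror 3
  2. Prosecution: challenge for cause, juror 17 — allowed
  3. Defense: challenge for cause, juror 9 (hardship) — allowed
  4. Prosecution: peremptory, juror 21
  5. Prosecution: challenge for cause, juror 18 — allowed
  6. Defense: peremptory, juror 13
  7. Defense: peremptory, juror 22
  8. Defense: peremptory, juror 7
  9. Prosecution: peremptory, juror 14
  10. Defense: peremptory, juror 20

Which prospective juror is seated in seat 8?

11

Removed: #3, #7, #9, #13, #14, #17, #18, #20, #21, #22.
Seating in order: seats 1–8 → #1, #2, #4, #5, #6, #8, #10, #11; alternates → #12, #15, #16, #19.
So seat 8 is #11.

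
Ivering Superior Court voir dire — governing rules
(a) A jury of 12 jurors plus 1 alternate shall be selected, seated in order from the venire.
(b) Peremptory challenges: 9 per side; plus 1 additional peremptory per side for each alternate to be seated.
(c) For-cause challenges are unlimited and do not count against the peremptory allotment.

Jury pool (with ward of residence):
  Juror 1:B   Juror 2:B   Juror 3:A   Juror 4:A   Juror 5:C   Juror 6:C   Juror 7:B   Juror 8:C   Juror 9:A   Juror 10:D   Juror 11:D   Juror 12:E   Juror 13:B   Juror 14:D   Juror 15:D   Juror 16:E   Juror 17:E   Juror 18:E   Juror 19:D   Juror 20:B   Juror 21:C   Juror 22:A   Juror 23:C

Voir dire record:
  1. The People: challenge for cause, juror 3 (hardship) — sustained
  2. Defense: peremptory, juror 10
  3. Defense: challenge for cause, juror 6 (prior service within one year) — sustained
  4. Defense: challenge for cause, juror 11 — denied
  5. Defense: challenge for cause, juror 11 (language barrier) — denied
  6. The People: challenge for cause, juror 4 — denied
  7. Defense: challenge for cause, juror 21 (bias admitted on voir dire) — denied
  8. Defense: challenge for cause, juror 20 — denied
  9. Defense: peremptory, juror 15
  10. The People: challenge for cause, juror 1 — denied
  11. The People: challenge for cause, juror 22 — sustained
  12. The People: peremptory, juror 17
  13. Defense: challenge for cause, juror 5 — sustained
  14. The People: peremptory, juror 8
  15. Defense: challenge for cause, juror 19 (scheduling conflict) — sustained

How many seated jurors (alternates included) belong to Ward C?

Removed: #3, #5, #6, #8, #10, #15, #17, #19, #22.
Seated (13 incl. alternates): #1, #2, #4, #7, #9, #11, #12, #13, #14, #16, #18, #20, #21.
Of those, in Ward C: #21 → 1.

1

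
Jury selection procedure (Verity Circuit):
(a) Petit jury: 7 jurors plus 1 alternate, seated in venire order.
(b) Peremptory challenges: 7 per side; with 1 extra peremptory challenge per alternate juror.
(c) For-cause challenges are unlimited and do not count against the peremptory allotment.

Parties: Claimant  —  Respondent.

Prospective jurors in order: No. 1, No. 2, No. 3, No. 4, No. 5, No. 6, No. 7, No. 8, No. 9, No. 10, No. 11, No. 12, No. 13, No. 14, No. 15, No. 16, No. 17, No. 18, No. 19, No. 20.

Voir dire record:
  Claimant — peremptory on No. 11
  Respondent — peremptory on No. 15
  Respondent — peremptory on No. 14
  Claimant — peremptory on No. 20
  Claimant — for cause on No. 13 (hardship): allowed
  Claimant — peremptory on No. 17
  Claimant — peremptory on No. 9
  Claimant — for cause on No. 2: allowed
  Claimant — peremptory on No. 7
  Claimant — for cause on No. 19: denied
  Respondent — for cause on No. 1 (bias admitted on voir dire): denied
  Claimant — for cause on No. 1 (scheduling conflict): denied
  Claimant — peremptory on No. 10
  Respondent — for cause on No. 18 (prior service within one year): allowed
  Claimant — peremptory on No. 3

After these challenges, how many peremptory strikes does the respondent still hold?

6

Respondent allotment: 7 base + 1 × 1 alternate = 8.
Respondent peremptories used: #15, #14 — 2 (for-cause on #1, #18 don't count).
Remaining: 8 − 2 = 6.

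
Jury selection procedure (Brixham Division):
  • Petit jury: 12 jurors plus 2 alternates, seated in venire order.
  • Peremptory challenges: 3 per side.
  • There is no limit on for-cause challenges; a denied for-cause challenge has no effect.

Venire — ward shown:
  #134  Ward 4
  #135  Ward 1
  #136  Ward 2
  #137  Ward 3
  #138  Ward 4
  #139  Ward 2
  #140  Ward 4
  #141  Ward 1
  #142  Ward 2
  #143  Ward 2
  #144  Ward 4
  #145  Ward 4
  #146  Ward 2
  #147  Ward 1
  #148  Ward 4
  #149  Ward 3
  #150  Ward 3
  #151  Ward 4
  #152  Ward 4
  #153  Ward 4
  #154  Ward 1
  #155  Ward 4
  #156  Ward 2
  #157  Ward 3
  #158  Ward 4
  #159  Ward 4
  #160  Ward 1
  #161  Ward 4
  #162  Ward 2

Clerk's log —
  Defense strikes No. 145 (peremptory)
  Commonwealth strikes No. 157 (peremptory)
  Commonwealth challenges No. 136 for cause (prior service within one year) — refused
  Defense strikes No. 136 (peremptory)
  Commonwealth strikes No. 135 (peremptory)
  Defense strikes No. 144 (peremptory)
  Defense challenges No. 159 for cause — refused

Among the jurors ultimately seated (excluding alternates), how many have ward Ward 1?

Removed: #135, #136, #144, #145, #157.
Seated jurors 1–12: #134, #137, #138, #139, #140, #141, #142, #143, #146, #147, #148, #149 (alternates #150, #151 not counted).
Of those, in Ward 1: #141, #147 → 2.

2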